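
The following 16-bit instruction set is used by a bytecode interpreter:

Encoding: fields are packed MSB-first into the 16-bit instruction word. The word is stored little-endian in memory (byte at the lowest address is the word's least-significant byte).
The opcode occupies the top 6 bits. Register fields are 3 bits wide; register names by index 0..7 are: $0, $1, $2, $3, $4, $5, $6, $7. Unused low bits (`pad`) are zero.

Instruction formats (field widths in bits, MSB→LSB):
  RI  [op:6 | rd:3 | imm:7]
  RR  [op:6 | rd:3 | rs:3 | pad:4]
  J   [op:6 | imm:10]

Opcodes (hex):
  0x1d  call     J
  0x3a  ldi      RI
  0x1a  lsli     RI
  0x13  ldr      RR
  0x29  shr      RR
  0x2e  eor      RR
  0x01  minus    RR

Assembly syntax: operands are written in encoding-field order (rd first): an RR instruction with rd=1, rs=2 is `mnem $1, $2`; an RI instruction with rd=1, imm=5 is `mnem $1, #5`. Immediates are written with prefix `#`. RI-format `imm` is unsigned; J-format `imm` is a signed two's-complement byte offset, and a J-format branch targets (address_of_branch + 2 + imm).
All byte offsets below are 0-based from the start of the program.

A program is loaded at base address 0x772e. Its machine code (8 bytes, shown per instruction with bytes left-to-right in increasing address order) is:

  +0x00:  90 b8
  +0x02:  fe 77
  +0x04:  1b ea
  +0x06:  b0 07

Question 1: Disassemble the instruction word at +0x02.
off 0x02: read fe 77 as little → 0x77fe
  opcode bits[15:10]=0x1d: call/J
  imm: (w>>0)&0x3ff=0x3fe (s10→-2) → #-2

call #-2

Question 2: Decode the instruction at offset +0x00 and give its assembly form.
off 0x00: read 90 b8 as little → 0xb890
  op=0xb890>>10=0x2e ⇒ eor (RR)
  rd@[9:7]=0x1 ⇒ $1
  rs@[6:4]=0x1 ⇒ $1

eor $1, $1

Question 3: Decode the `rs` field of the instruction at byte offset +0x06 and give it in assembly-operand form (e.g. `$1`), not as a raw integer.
$3

@+06  little-endian(b0 07) = 0x07b0
  opcode bits[15:10]=0x1: minus/RR
  [9:7] rd=7 = $7
  [6:4] rs=3 = $3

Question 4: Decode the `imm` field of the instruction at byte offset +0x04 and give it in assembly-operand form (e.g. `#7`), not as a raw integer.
#27

@+04  little-endian(1b ea) = 0xea1b
  op=0xea1b>>10=0x3a ⇒ ldi (RI)
  rd: (w>>7)&0x7=0x4 → $4
  imm: (w>>0)&0x7f=0x1b → #27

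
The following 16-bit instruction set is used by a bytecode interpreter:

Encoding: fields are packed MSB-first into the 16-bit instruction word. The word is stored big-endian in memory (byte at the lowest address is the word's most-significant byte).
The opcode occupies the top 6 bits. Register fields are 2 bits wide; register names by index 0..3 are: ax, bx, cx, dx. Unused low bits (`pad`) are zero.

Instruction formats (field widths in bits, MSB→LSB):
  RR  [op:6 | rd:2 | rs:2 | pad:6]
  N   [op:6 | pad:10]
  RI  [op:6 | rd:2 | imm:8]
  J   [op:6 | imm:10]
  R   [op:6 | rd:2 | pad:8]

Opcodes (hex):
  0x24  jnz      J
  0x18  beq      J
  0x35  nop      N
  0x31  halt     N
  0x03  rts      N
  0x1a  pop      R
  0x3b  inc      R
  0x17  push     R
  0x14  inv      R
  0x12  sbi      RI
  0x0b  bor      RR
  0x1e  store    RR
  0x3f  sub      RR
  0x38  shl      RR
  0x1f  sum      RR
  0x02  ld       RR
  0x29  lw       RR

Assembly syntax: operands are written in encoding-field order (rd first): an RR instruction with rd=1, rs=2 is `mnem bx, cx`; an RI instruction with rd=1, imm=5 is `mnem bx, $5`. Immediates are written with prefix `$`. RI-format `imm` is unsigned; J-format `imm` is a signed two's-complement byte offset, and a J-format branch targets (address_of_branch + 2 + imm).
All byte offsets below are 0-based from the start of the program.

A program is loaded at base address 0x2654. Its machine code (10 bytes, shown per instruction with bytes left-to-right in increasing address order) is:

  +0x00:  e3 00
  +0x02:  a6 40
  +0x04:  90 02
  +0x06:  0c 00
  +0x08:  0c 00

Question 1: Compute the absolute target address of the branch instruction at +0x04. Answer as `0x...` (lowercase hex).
+0x04: 90 02 ⇒ word 0x9002 (big)
  opcode bits[15:10]=0x24: jnz/J
  imm: (w>>0)&0x3ff=0x2 → $2
  target = base 0x2654 + off 0x04 + 2 + imm 2 = 0x265c

0x265c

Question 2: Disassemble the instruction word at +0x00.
shl dx, ax

off 0x00: read e3 00 as big → 0xe300
  top 6b → 0x38 → shl [RR]
  rd@[9:8]=0x3 ⇒ dx
  rs@[7:6]=0x0 ⇒ ax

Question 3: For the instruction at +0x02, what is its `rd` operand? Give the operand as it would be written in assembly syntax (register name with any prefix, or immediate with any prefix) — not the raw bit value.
@+02  big-endian(a6 40) = 0xa640
  opcode bits[15:10]=0x29: lw/RR
  rd: (w>>8)&0x3=0x2 → cx
  rs: (w>>6)&0x3=0x1 → bx

cx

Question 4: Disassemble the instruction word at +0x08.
@+08  big-endian(0c 00) = 0x0c00
  opcode bits[15:10]=0x3: rts/N

rts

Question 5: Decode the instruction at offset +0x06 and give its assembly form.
rts

off 0x06: read 0c 00 as big → 0x0c00
  op=0x0c00>>10=0x3 ⇒ rts (N)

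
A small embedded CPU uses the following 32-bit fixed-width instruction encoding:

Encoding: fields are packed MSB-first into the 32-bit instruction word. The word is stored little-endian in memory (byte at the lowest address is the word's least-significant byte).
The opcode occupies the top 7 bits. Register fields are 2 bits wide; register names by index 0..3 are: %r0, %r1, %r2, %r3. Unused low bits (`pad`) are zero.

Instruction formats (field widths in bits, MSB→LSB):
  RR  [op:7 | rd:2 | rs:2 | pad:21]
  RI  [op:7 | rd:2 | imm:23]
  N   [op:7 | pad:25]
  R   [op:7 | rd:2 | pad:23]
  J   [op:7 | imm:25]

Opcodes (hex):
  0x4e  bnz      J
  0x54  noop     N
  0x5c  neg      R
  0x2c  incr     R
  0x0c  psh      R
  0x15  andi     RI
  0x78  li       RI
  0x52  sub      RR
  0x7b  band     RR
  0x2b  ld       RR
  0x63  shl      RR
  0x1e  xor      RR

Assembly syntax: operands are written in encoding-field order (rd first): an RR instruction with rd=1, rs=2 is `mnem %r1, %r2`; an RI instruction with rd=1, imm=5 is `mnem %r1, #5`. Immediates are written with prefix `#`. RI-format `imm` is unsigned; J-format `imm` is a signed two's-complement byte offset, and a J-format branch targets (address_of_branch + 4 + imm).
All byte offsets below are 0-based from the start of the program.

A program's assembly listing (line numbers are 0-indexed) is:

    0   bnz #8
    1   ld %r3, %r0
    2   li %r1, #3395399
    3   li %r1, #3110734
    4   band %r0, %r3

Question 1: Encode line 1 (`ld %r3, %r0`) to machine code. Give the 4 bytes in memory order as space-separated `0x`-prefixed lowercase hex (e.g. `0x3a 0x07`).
line 1 (ld): pack op=0x2b:7|rd=3:2|rs=0:2|pad=0:21 = 0x57800000; little→ 00 00 80 57

0x00 0x00 0x80 0x57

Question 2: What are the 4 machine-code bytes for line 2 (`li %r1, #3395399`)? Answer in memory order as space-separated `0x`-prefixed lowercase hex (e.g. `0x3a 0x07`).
line 2 (li): pack op=0x78:7|rd=1:2|imm=3395399:23 = 0xf0b3cf47; little→ 47 cf b3 f0

0x47 0xcf 0xb3 0xf0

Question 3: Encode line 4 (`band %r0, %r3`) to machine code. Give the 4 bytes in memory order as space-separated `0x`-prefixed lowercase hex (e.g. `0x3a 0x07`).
line 4 (band): pack op=0x7b:7|rd=0:2|rs=3:2|pad=0:21 = 0xf6600000; little→ 00 00 60 f6

0x00 0x00 0x60 0xf6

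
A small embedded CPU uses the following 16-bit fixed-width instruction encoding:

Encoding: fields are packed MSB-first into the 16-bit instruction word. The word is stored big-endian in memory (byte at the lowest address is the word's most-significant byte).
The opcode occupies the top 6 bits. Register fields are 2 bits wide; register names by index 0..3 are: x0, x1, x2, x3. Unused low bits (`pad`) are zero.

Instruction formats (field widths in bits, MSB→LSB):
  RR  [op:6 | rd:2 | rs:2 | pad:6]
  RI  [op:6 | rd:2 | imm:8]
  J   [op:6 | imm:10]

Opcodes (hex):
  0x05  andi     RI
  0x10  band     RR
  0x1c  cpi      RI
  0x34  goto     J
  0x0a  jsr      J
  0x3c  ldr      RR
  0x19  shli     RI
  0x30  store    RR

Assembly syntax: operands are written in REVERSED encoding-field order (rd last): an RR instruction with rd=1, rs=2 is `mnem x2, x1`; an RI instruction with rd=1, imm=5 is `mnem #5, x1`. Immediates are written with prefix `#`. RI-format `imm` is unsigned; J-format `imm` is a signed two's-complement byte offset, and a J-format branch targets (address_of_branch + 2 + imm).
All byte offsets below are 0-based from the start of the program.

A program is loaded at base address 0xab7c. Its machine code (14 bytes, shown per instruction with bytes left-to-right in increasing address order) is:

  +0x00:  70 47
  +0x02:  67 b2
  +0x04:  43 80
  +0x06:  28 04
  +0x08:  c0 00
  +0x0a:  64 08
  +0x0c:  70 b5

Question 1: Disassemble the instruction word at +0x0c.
[0c] 70 b5 → 0x70b5
  op=0x70b5>>10=0x1c ⇒ cpi (RI)
  [9:8] rd=0 = x0
  [7:0] imm=181 = #181

cpi #181, x0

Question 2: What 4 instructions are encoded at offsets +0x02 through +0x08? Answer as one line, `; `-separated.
shli #178, x3; band x2, x3; jsr #4; store x0, x0

[02] 67 b2 → 0x67b2
  top 6b → 0x19 → shli [RI]
  rd: (w>>8)&0x3=0x3 → x3
  imm: (w>>0)&0xff=0xb2 → #178
[04] 43 80 → 0x4380
  top 6b → 0x10 → band [RR]
  rd: (w>>8)&0x3=0x3 → x3
  rs: (w>>6)&0x3=0x2 → x2
[06] 28 04 → 0x2804
  top 6b → 0xa → jsr [J]
  imm: (w>>0)&0x3ff=0x4 → #4
[08] c0 00 → 0xc000
  top 6b → 0x30 → store [RR]
  rd: (w>>8)&0x3=0x0 → x0
  rs: (w>>6)&0x3=0x0 → x0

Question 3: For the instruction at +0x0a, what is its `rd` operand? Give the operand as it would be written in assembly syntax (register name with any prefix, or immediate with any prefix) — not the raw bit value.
x0

@+0a  big-endian(64 08) = 0x6408
  op=0x6408>>10=0x19 ⇒ shli (RI)
  [9:8] rd=0 = x0
  [7:0] imm=8 = #8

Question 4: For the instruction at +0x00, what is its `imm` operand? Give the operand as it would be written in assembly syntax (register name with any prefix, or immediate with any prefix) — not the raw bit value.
#71

@+00  big-endian(70 47) = 0x7047
  top 6b → 0x1c → cpi [RI]
  [9:8] rd=0 = x0
  [7:0] imm=71 = #71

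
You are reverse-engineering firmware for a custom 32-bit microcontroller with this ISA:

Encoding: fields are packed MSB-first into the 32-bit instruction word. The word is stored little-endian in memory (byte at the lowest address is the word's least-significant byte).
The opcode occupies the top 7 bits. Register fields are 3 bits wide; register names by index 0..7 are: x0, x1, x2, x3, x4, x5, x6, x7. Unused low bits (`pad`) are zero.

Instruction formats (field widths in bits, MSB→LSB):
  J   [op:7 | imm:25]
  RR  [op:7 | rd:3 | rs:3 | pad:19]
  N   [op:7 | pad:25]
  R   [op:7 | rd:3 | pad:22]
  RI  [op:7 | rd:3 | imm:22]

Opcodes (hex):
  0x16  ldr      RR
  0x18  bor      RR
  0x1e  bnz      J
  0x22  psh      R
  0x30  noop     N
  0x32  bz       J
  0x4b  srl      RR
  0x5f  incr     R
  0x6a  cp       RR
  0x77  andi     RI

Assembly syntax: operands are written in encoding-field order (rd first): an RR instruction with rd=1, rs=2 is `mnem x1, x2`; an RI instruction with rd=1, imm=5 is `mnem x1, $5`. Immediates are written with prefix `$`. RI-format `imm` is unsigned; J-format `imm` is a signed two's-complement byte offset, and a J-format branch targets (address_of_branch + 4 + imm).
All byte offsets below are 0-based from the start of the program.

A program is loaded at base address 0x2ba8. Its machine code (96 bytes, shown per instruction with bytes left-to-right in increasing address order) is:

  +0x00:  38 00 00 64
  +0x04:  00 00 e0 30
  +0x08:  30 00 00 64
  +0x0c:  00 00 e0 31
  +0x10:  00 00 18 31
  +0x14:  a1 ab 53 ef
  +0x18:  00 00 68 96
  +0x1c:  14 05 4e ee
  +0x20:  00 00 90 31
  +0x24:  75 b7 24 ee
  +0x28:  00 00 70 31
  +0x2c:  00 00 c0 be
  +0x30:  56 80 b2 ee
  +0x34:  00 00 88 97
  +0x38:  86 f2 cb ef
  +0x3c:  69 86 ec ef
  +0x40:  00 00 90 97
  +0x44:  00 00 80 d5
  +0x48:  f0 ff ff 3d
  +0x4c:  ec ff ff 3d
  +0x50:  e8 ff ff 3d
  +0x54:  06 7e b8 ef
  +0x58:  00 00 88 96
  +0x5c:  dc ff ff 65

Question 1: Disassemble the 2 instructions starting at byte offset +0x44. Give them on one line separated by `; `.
+0x44: 00 00 80 d5 ⇒ word 0xd5800000 (little)
  opcode bits[31:25]=0x6a: cp/RR
  rd@[24:22]=0x6 ⇒ x6
  rs@[21:19]=0x0 ⇒ x0
+0x48: f0 ff ff 3d ⇒ word 0x3dfffff0 (little)
  opcode bits[31:25]=0x1e: bnz/J
  imm@[24:0]=0x1fffff0 (s25→-16) ⇒ $-16

cp x6, x0; bnz $-16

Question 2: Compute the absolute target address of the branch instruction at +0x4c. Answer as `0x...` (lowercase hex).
@+4c  little-endian(ec ff ff 3d) = 0x3dffffec
  opcode bits[31:25]=0x1e: bnz/J
  [24:0] imm=33554412 (s25→-20) = $-20
  target = base 0x2ba8 + off 0x4c + 4 + imm -20 = 0x2be4

0x2be4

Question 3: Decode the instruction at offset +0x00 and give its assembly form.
bz $56

[00] 38 00 00 64 → 0x64000038
  top 7b → 0x32 → bz [J]
  imm: (w>>0)&0x1ffffff=0x38 → $56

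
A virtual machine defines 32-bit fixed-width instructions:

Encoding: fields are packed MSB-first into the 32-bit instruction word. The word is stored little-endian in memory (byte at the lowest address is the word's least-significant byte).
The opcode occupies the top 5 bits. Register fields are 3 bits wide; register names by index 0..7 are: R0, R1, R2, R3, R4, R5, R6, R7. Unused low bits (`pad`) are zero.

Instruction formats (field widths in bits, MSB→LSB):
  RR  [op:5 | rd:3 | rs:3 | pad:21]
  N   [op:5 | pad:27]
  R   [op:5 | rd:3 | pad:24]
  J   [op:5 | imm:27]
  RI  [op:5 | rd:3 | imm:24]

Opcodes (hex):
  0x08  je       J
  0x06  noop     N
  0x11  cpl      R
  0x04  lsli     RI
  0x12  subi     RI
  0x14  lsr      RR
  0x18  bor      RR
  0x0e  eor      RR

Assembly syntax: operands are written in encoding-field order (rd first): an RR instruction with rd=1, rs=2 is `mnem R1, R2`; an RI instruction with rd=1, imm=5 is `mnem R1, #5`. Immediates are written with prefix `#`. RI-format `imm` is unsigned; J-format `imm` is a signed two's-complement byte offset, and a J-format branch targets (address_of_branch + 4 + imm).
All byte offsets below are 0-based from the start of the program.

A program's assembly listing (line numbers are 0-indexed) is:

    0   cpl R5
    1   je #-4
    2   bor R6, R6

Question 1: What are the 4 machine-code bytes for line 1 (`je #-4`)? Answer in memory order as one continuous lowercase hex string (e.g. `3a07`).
fcffff47

L1: je op=0x8:5|imm=-4:27 ⇒ 0x47fffffc ⇒ little fc ff ff 47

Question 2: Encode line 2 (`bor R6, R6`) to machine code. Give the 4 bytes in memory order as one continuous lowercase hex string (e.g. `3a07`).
0000c0c6

L2: bor op=0x18:5|rd=6:3|rs=6:3|pad=0:21 ⇒ 0xc6c00000 ⇒ little 00 00 c0 c6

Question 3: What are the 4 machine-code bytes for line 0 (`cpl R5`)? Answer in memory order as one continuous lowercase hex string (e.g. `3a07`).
0000008d

line 0 (cpl): pack op=0x11:5|rd=5:3|pad=0:24 = 0x8d000000; little→ 00 00 00 8d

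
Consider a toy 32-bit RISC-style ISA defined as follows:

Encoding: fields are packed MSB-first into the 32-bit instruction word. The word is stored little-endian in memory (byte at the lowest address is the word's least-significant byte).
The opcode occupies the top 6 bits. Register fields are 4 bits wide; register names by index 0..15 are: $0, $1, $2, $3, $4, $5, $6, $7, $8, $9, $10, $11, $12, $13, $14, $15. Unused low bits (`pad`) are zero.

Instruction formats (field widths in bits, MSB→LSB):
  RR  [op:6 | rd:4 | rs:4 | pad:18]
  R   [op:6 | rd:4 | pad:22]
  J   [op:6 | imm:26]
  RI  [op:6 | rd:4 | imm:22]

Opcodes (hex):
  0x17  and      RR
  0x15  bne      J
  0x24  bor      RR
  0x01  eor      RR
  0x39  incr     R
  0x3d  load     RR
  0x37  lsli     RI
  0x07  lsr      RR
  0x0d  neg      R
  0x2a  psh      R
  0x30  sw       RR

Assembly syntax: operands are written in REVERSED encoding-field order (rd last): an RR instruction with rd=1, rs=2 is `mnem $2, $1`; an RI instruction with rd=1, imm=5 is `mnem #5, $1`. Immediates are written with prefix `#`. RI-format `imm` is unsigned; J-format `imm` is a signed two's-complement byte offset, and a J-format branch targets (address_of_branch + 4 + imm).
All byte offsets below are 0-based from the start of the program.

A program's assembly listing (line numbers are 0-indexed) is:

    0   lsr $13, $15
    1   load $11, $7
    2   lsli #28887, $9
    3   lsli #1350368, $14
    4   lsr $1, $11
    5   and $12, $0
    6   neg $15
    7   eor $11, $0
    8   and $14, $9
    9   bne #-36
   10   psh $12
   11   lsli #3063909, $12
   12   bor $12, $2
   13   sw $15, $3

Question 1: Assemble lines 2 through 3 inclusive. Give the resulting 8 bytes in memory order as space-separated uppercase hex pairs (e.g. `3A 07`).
line 2 (lsli): pack op=0x37:6|rd=9:4|imm=28887:22 = 0xde4070d7; little→ d7 70 40 de
line 3 (lsli): pack op=0x37:6|rd=14:4|imm=1350368:22 = 0xdf949ae0; little→ e0 9a 94 df

D7 70 40 DE E0 9A 94 DF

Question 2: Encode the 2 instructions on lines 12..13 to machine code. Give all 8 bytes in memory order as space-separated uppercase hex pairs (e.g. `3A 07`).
00 00 B0 90 00 00 FC C0

12. bor fields op=0x24:6|rd=2:4|rs=12:4|pad=0:18 → word 90b00000h → 00 00 b0 90
13. sw fields op=0x30:6|rd=3:4|rs=15:4|pad=0:18 → word c0fc0000h → 00 00 fc c0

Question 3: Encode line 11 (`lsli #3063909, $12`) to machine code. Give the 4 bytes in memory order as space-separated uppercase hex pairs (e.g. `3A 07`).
L11: lsli op=0x37:6|rd=12:4|imm=3063909:22 ⇒ 0xdf2ec065 ⇒ little 65 c0 2e df

65 C0 2E DF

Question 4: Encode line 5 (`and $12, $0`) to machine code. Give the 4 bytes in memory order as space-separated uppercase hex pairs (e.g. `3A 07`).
L5: and op=0x17:6|rd=0:4|rs=12:4|pad=0:18 ⇒ 0x5c300000 ⇒ little 00 00 30 5c

00 00 30 5C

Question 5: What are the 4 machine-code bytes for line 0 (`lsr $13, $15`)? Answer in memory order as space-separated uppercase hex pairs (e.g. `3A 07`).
L0: lsr op=0x7:6|rd=15:4|rs=13:4|pad=0:18 ⇒ 0x1ff40000 ⇒ little 00 00 f4 1f

00 00 F4 1F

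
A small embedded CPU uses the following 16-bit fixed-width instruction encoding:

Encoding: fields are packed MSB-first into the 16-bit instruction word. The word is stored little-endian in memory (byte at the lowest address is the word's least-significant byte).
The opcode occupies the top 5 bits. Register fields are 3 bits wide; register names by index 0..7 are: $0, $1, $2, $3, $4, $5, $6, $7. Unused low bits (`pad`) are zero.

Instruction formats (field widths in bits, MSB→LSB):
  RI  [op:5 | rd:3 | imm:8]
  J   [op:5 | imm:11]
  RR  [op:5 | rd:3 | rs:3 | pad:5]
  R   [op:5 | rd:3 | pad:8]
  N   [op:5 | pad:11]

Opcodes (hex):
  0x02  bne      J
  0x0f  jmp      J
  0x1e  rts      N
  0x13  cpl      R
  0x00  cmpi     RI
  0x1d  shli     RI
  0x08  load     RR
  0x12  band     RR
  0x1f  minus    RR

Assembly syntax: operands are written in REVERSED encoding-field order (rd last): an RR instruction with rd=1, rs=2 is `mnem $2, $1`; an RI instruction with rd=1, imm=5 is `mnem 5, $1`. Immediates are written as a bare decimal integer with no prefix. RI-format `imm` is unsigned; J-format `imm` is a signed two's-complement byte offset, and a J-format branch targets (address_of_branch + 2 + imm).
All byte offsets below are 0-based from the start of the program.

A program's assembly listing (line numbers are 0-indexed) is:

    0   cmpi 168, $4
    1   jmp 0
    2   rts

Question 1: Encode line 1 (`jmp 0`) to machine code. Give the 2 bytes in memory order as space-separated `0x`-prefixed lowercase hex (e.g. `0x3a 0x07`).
0x00 0x78

L1: jmp op=0xf:5|imm=0:11 ⇒ 0x7800 ⇒ little 00 78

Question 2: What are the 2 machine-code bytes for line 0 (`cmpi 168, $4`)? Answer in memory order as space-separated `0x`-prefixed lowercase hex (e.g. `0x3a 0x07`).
line 0 (cmpi): pack op=0x0:5|rd=4:3|imm=168:8 = 0x04a8; little→ a8 04

0xa8 0x04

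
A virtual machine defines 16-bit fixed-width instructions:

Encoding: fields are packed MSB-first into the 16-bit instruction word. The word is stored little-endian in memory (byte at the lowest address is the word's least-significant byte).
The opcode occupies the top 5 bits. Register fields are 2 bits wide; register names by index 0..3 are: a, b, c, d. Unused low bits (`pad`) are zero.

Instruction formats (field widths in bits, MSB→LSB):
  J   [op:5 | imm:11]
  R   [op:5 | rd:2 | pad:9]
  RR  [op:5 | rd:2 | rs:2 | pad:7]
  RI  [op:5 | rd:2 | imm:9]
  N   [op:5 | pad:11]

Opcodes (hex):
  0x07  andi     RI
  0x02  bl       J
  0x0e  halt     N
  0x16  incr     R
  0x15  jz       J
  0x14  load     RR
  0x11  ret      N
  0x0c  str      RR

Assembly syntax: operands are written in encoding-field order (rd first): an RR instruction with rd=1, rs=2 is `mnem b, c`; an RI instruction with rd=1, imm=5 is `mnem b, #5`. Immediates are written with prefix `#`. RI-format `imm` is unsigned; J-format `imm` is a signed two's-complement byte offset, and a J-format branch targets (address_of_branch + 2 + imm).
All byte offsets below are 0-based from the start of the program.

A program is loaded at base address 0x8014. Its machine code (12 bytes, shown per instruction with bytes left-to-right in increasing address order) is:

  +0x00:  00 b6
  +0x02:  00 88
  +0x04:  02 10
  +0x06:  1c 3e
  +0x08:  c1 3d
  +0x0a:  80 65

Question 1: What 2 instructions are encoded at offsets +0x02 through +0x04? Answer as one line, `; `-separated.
ret; bl #2

[02] 00 88 → 0x8800
  top 5b → 0x11 → ret [N]
[04] 02 10 → 0x1002
  top 5b → 0x2 → bl [J]
  imm: (w>>0)&0x7ff=0x2 → #2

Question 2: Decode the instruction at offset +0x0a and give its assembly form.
str c, d

@+0a  little-endian(80 65) = 0x6580
  op=0x6580>>11=0xc ⇒ str (RR)
  rd@[10:9]=0x2 ⇒ c
  rs@[8:7]=0x3 ⇒ d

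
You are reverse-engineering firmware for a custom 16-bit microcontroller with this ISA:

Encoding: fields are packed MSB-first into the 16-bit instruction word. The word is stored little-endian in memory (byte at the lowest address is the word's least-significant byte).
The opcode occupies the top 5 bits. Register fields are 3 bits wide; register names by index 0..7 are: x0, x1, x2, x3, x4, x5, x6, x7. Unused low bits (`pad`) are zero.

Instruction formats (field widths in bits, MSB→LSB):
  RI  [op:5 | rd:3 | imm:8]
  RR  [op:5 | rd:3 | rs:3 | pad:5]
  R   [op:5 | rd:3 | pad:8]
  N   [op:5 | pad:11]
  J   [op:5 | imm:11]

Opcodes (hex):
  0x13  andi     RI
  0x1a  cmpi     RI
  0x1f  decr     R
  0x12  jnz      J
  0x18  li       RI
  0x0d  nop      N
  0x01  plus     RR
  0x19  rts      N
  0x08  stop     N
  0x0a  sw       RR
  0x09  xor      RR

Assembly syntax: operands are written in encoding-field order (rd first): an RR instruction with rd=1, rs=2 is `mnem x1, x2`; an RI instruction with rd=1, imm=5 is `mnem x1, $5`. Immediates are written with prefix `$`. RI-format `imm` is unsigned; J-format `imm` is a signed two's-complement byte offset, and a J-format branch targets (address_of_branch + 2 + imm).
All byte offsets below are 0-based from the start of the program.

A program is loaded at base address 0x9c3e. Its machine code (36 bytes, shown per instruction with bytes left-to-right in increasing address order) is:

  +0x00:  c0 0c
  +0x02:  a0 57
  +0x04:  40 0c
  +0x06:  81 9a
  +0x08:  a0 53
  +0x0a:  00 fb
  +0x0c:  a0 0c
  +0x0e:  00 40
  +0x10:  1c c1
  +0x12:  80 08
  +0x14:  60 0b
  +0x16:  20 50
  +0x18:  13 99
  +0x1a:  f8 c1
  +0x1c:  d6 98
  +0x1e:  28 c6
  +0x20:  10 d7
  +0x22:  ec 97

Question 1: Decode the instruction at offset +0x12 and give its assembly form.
[12] 80 08 → 0x0880
  top 5b → 0x1 → plus [RR]
  [10:8] rd=0 = x0
  [7:5] rs=4 = x4

plus x0, x4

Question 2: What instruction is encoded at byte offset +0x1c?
andi x0, $214

off 0x1c: read d6 98 as little → 0x98d6
  top 5b → 0x13 → andi [RI]
  rd@[10:8]=0x0 ⇒ x0
  imm@[7:0]=0xd6 ⇒ $214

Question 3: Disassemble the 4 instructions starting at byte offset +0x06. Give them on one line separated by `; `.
@+06  little-endian(81 9a) = 0x9a81
  op=0x9a81>>11=0x13 ⇒ andi (RI)
  rd: (w>>8)&0x7=0x2 → x2
  imm: (w>>0)&0xff=0x81 → $129
@+08  little-endian(a0 53) = 0x53a0
  op=0x53a0>>11=0xa ⇒ sw (RR)
  rd: (w>>8)&0x7=0x3 → x3
  rs: (w>>5)&0x7=0x5 → x5
@+0a  little-endian(00 fb) = 0xfb00
  op=0xfb00>>11=0x1f ⇒ decr (R)
  rd: (w>>8)&0x7=0x3 → x3
@+0c  little-endian(a0 0c) = 0x0ca0
  op=0x0ca0>>11=0x1 ⇒ plus (RR)
  rd: (w>>8)&0x7=0x4 → x4
  rs: (w>>5)&0x7=0x5 → x5

andi x2, $129; sw x3, x5; decr x3; plus x4, x5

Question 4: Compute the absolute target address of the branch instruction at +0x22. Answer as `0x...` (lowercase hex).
0x9c4e

@+22  little-endian(ec 97) = 0x97ec
  op=0x97ec>>11=0x12 ⇒ jnz (J)
  imm@[10:0]=0x7ec (s11→-20) ⇒ $-20
  target = base 0x9c3e + off 0x22 + 2 + imm -20 = 0x9c4e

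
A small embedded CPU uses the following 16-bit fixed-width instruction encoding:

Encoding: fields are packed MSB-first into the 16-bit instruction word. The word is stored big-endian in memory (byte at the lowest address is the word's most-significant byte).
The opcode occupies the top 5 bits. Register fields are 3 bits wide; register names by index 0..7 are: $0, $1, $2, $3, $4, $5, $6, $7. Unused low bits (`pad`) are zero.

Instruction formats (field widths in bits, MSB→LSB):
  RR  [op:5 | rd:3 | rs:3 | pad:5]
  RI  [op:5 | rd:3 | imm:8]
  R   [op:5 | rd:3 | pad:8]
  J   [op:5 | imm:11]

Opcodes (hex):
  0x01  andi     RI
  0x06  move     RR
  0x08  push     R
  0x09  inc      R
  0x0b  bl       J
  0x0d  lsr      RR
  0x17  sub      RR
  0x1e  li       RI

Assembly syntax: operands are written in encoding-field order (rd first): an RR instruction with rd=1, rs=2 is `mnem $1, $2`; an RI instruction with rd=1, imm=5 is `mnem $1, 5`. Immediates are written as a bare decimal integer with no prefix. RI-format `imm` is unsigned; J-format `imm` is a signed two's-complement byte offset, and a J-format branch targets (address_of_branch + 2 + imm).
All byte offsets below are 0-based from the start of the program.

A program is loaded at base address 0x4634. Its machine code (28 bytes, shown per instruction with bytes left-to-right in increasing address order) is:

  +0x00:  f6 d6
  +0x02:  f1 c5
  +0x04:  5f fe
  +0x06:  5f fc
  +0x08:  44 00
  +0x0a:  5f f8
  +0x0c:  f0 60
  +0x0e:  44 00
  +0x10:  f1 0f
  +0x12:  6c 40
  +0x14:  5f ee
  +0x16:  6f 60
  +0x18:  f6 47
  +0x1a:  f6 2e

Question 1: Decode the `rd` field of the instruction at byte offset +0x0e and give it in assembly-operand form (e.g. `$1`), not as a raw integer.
off 0x0e: read 44 00 as big → 0x4400
  top 5b → 0x8 → push [R]
  rd: (w>>8)&0x7=0x4 → $4

$4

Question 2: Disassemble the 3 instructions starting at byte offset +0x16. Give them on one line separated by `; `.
[16] 6f 60 → 0x6f60
  opcode bits[15:11]=0xd: lsr/RR
  [10:8] rd=7 = $7
  [7:5] rs=3 = $3
[18] f6 47 → 0xf647
  opcode bits[15:11]=0x1e: li/RI
  [10:8] rd=6 = $6
  [7:0] imm=71 = 71
[1a] f6 2e → 0xf62e
  opcode bits[15:11]=0x1e: li/RI
  [10:8] rd=6 = $6
  [7:0] imm=46 = 46

lsr $7, $3; li $6, 71; li $6, 46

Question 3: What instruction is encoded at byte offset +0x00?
@+00  big-endian(f6 d6) = 0xf6d6
  opcode bits[15:11]=0x1e: li/RI
  rd@[10:8]=0x6 ⇒ $6
  imm@[7:0]=0xd6 ⇒ 214

li $6, 214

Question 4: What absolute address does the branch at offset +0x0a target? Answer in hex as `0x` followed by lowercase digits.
+0x0a: 5f f8 ⇒ word 0x5ff8 (big)
  op=0x5ff8>>11=0xb ⇒ bl (J)
  imm: (w>>0)&0x7ff=0x7f8 (s11→-8) → -8
  target = base 0x4634 + off 0x0a + 2 + imm -8 = 0x4638

0x4638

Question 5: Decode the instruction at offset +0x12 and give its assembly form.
lsr $4, $2

[12] 6c 40 → 0x6c40
  op=0x6c40>>11=0xd ⇒ lsr (RR)
  rd@[10:8]=0x4 ⇒ $4
  rs@[7:5]=0x2 ⇒ $2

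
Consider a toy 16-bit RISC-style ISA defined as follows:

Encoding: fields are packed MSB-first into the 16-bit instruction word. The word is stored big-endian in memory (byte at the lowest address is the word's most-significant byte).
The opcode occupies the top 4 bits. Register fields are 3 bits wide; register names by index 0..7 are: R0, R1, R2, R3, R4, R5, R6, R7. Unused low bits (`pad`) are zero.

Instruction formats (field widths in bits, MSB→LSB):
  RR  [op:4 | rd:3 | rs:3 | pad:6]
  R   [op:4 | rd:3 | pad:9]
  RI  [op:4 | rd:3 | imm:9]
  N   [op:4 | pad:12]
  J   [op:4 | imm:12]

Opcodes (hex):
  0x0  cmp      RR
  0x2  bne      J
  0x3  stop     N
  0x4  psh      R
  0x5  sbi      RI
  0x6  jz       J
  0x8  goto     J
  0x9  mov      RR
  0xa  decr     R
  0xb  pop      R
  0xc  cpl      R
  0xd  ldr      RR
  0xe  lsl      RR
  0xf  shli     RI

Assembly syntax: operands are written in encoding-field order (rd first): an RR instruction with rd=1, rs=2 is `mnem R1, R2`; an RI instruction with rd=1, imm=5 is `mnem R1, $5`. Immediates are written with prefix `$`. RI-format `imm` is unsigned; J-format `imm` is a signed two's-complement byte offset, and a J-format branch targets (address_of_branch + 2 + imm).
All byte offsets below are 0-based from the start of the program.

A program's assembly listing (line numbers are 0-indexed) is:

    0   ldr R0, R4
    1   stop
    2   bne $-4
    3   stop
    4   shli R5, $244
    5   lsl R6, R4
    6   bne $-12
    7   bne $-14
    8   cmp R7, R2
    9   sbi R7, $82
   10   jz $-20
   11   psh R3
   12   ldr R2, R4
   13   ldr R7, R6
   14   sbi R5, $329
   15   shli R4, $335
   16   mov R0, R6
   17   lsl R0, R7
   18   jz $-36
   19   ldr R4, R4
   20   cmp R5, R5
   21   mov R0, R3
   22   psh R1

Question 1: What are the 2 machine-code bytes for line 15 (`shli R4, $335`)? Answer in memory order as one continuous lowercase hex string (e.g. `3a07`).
f94f

line 15 (shli): pack op=0xf:4|rd=4:3|imm=335:9 = 0xf94f; big→ f9 4f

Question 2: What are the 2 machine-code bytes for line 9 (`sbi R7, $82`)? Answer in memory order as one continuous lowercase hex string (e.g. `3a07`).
L9: sbi op=0x5:4|rd=7:3|imm=82:9 ⇒ 0x5e52 ⇒ big 5e 52

5e52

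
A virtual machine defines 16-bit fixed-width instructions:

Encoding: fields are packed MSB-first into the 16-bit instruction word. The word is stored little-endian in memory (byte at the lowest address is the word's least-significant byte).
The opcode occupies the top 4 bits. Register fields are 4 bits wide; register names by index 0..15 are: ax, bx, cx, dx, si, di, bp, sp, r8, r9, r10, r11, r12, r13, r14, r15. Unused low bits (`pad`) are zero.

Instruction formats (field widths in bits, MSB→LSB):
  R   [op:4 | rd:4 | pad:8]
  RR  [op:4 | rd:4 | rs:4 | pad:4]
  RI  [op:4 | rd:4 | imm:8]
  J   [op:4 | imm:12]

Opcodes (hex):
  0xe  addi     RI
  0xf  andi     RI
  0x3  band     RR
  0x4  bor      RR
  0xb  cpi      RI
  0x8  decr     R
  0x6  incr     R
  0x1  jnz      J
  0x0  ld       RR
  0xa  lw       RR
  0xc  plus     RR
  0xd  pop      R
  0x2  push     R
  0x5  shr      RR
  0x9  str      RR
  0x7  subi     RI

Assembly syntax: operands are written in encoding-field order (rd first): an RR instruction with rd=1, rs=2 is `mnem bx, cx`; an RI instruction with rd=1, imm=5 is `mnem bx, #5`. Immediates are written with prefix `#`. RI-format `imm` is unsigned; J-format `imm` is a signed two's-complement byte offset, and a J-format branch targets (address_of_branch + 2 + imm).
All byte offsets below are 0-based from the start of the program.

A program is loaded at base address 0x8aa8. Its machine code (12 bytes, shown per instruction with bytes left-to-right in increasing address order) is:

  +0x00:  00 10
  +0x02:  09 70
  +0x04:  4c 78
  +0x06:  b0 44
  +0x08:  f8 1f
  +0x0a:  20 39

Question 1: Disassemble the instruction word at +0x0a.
band r9, cx

off 0x0a: read 20 39 as little → 0x3920
  top 4b → 0x3 → band [RR]
  rd: (w>>8)&0xf=0x9 → r9
  rs: (w>>4)&0xf=0x2 → cx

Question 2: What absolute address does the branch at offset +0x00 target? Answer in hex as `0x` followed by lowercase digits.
0x8aaa

+0x00: 00 10 ⇒ word 0x1000 (little)
  op=0x1000>>12=0x1 ⇒ jnz (J)
  [11:0] imm=0 = #0
  target = base 0x8aa8 + off 0x00 + 2 + imm 0 = 0x8aaa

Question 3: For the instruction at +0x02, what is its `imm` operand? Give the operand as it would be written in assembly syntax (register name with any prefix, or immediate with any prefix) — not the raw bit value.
@+02  little-endian(09 70) = 0x7009
  top 4b → 0x7 → subi [RI]
  [11:8] rd=0 = ax
  [7:0] imm=9 = #9

#9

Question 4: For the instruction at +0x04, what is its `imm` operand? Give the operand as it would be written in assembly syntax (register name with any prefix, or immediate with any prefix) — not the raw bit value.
off 0x04: read 4c 78 as little → 0x784c
  opcode bits[15:12]=0x7: subi/RI
  rd@[11:8]=0x8 ⇒ r8
  imm@[7:0]=0x4c ⇒ #76

#76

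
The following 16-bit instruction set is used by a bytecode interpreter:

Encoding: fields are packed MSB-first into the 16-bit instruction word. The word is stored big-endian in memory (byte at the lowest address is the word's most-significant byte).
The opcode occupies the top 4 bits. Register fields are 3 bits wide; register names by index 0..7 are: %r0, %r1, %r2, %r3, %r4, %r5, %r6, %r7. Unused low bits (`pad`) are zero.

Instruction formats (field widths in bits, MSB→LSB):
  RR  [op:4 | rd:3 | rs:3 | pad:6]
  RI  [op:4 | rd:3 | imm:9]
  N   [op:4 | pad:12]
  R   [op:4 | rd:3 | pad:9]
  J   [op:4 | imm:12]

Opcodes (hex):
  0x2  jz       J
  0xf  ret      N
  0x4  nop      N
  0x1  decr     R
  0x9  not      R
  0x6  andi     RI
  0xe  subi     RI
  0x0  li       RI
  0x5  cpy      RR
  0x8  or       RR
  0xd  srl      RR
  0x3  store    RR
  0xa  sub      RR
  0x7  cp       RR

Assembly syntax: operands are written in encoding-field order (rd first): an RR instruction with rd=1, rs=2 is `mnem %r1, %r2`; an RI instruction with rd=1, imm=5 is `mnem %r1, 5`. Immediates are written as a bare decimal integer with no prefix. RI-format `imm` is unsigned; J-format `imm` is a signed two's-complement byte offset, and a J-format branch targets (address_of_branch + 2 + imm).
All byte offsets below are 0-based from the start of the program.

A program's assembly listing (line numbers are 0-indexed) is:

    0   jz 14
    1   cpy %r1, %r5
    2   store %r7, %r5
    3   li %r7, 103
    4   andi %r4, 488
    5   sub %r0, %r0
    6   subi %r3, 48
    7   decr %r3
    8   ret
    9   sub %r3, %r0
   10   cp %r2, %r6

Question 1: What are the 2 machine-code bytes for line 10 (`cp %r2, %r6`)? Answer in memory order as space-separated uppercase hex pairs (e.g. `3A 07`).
L10: cp op=0x7:4|rd=2:3|rs=6:3|pad=0:6 ⇒ 0x7580 ⇒ big 75 80

75 80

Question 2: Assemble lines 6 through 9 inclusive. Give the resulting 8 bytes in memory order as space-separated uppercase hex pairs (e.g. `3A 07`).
L6: subi op=0xe:4|rd=3:3|imm=48:9 ⇒ 0xe630 ⇒ big e6 30
L7: decr op=0x1:4|rd=3:3|pad=0:9 ⇒ 0x1600 ⇒ big 16 00
L8: ret op=0xf:4|pad=0:12 ⇒ 0xf000 ⇒ big f0 00
L9: sub op=0xa:4|rd=3:3|rs=0:3|pad=0:6 ⇒ 0xa600 ⇒ big a6 00

E6 30 16 00 F0 00 A6 00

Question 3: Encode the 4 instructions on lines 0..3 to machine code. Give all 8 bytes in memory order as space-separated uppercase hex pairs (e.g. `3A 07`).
line 0 (jz): pack op=0x2:4|imm=14:12 = 0x200e; big→ 20 0e
line 1 (cpy): pack op=0x5:4|rd=1:3|rs=5:3|pad=0:6 = 0x5340; big→ 53 40
line 2 (store): pack op=0x3:4|rd=7:3|rs=5:3|pad=0:6 = 0x3f40; big→ 3f 40
line 3 (li): pack op=0x0:4|rd=7:3|imm=103:9 = 0x0e67; big→ 0e 67

20 0E 53 40 3F 40 0E 67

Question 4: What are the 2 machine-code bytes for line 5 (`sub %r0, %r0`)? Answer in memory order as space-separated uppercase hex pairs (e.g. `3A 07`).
A0 00

5. sub fields op=0xa:4|rd=0:3|rs=0:3|pad=0:6 → word a000h → a0 00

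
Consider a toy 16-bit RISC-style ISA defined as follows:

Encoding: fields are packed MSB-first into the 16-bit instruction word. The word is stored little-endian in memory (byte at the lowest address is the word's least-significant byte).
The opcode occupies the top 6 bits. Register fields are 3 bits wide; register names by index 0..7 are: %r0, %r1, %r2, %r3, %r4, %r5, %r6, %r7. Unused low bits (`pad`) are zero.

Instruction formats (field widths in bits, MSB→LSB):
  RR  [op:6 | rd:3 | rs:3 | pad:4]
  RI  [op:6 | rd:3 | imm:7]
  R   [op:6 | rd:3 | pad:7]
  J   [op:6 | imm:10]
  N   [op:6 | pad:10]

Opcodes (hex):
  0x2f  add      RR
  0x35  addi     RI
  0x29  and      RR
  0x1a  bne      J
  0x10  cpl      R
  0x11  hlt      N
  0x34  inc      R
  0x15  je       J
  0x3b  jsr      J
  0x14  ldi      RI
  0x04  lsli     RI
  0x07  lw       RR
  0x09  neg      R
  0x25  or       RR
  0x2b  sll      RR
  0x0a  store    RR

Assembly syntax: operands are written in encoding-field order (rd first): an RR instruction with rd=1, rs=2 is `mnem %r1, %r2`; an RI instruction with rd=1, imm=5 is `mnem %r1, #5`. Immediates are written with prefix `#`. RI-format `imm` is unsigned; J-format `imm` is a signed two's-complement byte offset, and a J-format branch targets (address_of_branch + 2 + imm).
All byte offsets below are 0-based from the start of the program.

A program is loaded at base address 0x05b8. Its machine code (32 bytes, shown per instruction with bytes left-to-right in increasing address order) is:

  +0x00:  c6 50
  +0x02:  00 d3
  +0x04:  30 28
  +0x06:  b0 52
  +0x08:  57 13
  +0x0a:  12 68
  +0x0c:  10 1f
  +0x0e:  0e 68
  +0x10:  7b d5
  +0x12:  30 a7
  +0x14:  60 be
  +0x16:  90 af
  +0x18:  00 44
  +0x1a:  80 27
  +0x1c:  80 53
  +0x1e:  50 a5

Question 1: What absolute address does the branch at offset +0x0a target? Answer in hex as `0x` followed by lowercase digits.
@+0a  little-endian(12 68) = 0x6812
  top 6b → 0x1a → bne [J]
  imm: (w>>0)&0x3ff=0x12 → #18
  target = base 0x05b8 + off 0x0a + 2 + imm 18 = 0x05d6

0x05d6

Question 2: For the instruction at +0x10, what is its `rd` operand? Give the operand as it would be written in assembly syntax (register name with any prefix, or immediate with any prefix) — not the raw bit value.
[10] 7b d5 → 0xd57b
  op=0xd57b>>10=0x35 ⇒ addi (RI)
  rd: (w>>7)&0x7=0x2 → %r2
  imm: (w>>0)&0x7f=0x7b → #123

%r2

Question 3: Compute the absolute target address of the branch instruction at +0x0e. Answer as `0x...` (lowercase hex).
@+0e  little-endian(0e 68) = 0x680e
  op=0x680e>>10=0x1a ⇒ bne (J)
  imm@[9:0]=0xe ⇒ #14
  target = base 0x05b8 + off 0x0e + 2 + imm 14 = 0x05d6

0x05d6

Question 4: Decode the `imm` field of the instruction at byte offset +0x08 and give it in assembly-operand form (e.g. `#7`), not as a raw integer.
#87

+0x08: 57 13 ⇒ word 0x1357 (little)
  opcode bits[15:10]=0x4: lsli/RI
  rd@[9:7]=0x6 ⇒ %r6
  imm@[6:0]=0x57 ⇒ #87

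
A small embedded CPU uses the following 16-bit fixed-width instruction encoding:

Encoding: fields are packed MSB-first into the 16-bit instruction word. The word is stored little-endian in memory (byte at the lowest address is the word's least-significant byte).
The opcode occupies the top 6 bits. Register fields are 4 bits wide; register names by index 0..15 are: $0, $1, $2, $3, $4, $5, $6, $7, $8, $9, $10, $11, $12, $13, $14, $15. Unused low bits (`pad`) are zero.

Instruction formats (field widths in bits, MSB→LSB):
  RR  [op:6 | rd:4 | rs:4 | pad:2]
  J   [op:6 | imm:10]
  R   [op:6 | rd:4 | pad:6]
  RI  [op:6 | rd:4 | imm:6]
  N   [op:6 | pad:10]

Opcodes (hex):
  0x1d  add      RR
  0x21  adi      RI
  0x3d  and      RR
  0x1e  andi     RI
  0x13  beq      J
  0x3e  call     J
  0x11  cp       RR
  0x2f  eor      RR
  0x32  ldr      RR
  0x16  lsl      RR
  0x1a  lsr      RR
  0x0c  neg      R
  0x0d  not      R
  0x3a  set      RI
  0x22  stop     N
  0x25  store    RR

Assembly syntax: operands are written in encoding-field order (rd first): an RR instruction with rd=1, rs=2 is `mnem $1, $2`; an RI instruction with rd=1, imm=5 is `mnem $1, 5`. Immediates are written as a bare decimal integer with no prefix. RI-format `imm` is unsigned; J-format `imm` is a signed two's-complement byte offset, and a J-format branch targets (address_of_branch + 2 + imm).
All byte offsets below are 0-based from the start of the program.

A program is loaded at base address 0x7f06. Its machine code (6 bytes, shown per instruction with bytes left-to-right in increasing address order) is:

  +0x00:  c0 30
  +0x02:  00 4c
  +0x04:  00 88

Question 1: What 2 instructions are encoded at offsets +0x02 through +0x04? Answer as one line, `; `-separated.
@+02  little-endian(00 4c) = 0x4c00
  opcode bits[15:10]=0x13: beq/J
  [9:0] imm=0 = 0
@+04  little-endian(00 88) = 0x8800
  opcode bits[15:10]=0x22: stop/N

beq 0; stop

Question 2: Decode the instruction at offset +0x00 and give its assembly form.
off 0x00: read c0 30 as little → 0x30c0
  top 6b → 0xc → neg [R]
  [9:6] rd=3 = $3

neg $3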